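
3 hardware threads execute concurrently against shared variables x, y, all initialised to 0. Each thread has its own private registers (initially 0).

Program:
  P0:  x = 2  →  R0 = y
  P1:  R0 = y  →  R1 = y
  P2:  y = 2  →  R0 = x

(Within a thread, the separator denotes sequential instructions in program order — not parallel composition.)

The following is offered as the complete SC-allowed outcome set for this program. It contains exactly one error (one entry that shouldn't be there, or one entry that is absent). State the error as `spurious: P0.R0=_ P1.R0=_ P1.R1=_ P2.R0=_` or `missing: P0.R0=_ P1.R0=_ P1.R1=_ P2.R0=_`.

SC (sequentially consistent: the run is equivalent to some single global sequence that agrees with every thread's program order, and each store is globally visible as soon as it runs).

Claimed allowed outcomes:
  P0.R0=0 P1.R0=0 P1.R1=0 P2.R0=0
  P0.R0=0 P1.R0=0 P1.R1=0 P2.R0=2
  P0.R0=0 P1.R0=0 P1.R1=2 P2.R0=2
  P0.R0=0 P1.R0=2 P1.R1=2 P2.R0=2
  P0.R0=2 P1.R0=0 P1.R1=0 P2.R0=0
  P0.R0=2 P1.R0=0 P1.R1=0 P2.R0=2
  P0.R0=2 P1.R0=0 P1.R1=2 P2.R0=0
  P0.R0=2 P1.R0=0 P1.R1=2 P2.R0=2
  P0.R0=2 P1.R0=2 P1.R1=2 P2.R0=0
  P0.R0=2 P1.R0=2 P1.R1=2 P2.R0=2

spurious: P0.R0=0 P1.R0=0 P1.R1=0 P2.R0=0

outcome vector order: (P0.R0,P1.R0,P1.R1,P2.R0)
SC (9): 0002 0022 0222 2000 2002 2020 2022 2220 2222
claimed∖SC = {0000}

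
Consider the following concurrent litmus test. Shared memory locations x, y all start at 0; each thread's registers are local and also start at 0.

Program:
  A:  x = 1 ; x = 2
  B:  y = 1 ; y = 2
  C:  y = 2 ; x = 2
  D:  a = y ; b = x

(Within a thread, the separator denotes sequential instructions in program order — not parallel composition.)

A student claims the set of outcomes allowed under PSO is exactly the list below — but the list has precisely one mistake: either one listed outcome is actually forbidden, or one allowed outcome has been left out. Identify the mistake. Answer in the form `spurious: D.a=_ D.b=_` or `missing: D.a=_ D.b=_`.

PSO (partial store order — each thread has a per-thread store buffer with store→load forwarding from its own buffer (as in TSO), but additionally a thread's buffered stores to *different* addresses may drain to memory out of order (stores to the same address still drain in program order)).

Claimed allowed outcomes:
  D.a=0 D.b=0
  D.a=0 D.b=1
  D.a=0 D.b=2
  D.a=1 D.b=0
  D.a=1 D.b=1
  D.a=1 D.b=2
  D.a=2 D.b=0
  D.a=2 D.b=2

missing: D.a=2 D.b=1

outcome vector order: (D.a,D.b)
under PSO → 00 01 02 10 11 12 20 21 22
PSO∖claimed = {21}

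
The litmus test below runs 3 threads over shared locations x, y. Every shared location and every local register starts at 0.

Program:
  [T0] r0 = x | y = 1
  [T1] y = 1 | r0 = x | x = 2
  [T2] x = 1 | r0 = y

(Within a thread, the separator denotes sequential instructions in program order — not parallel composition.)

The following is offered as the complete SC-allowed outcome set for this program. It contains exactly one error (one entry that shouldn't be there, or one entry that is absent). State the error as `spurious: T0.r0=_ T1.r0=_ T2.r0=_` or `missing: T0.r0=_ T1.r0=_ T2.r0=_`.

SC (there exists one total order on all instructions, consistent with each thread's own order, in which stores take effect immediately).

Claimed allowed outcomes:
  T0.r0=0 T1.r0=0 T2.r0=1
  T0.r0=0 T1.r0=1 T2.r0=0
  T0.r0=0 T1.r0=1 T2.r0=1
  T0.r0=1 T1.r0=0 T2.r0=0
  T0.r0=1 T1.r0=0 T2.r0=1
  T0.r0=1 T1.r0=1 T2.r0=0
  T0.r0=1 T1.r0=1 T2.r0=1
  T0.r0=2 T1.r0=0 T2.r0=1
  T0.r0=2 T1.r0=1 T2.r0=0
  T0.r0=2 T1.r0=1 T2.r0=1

outcome vector order: (T0.r0,T1.r0,T2.r0)
SC: 9 outcomes — {(0,0,1) (0,1,0) (0,1,1) (1,0,1) (1,1,0) (1,1,1) (2,0,1) (2,1,0) (2,1,1)}
claimed∖SC = {(1,0,0)}

spurious: T0.r0=1 T1.r0=0 T2.r0=0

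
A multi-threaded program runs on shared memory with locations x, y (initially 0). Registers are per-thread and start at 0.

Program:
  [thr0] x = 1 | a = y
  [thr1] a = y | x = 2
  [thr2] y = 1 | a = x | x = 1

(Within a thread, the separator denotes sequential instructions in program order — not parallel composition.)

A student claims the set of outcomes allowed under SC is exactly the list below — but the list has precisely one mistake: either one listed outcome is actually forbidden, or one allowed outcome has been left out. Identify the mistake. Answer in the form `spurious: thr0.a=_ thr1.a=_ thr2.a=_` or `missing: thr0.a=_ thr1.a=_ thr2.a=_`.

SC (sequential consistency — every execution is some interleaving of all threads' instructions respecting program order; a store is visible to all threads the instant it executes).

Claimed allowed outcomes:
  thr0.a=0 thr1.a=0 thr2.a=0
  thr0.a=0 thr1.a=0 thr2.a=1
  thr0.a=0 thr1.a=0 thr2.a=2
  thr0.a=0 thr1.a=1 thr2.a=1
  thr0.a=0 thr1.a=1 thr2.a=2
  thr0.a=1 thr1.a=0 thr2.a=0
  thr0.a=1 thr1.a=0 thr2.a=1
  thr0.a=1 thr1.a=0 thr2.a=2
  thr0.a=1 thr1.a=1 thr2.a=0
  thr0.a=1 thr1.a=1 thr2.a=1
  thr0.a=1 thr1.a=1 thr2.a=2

spurious: thr0.a=0 thr1.a=0 thr2.a=0

outcome vector order: (thr0.a,thr1.a,thr2.a)
under SC → <0 0 1>; <0 0 2>; <0 1 1>; <0 1 2>; <1 0 0>; <1 0 1>; <1 0 2>; <1 1 0>; <1 1 1>; <1 1 2>
claimed∖SC = {<0 0 0>}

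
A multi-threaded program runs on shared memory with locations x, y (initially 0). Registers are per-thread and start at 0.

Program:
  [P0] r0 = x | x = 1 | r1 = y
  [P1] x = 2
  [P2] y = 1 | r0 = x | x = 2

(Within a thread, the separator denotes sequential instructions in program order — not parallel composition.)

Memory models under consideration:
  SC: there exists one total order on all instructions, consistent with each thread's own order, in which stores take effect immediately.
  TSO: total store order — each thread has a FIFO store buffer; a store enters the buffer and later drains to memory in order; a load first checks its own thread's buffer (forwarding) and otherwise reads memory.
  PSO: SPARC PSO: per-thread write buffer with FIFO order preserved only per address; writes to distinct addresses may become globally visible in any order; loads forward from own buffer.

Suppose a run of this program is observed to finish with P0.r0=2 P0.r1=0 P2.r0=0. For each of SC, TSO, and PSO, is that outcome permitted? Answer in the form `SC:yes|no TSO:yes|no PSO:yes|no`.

outcome vector order: (P0.r0,P0.r1,P2.r0)
SC (9): 001; 002; 010; 011; 012; 201; 210; 211; 212
TSO (12): 000; 001; 002; 010; 011; 012; 200; 201; 202; 210; 211; 212
PSO (12): 000; 001; 002; 010; 011; 012; 200; 201; 202; 210; 211; 212
target 200 ∈ {TSO,PSO}

SC:no TSO:yes PSO:yes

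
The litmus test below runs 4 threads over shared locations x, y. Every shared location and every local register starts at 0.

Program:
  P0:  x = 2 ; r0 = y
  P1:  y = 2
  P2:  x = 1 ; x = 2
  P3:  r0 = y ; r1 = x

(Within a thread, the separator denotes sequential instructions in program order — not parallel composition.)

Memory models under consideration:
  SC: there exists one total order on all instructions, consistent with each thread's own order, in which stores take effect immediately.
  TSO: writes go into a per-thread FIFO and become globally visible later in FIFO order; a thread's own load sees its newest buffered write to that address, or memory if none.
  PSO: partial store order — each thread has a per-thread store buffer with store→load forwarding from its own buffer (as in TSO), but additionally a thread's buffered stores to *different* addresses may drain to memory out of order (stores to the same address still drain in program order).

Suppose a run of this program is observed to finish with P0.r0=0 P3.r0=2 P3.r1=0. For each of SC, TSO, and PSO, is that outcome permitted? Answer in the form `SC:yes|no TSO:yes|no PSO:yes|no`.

outcome vector order: (P0.r0,P3.r0,P3.r1)
under SC → 0/0/0 0/0/1 0/0/2 0/2/1 0/2/2 2/0/0 2/0/1 2/0/2 2/2/0 2/2/1 2/2/2
under TSO → 0/0/0 0/0/1 0/0/2 0/2/0 0/2/1 0/2/2 2/0/0 2/0/1 2/0/2 2/2/0 2/2/1 2/2/2
under PSO → 0/0/0 0/0/1 0/0/2 0/2/0 0/2/1 0/2/2 2/0/0 2/0/1 2/0/2 2/2/0 2/2/1 2/2/2
target 0/2/0 ∈ {TSO,PSO}

SC:no TSO:yes PSO:yes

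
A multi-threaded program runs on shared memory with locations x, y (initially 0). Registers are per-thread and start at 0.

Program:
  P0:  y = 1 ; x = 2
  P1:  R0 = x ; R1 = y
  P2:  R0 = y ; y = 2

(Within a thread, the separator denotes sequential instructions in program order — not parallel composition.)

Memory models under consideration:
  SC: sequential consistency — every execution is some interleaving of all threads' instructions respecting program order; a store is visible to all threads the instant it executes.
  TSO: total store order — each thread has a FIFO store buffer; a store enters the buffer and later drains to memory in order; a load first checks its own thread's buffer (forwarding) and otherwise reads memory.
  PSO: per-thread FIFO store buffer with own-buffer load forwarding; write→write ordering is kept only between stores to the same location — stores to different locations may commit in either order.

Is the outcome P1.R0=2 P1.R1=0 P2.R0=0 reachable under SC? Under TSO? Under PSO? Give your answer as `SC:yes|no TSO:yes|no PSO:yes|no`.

outcome vector order: (P1.R0,P1.R1,P2.R0)
[SC] allowed = {000; 001; 010; 011; 020; 021; 210; 211; 220; 221}
[TSO] allowed = {000; 001; 010; 011; 020; 021; 210; 211; 220; 221}
[PSO] allowed = {000; 001; 010; 011; 020; 021; 200; 201; 210; 211; 220; 221}
target 200 ∈ {PSO}

SC:no TSO:no PSO:yes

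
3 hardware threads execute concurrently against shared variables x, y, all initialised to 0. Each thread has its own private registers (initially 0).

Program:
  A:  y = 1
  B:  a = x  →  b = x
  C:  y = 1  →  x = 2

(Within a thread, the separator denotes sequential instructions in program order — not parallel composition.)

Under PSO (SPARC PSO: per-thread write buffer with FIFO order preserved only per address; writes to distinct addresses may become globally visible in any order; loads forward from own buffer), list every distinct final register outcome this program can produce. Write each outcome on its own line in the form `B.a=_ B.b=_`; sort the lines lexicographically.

outcome vector order: (B.a,B.b)
|PSO outcomes| = 3

B.a=0 B.b=0
B.a=0 B.b=2
B.a=2 B.b=2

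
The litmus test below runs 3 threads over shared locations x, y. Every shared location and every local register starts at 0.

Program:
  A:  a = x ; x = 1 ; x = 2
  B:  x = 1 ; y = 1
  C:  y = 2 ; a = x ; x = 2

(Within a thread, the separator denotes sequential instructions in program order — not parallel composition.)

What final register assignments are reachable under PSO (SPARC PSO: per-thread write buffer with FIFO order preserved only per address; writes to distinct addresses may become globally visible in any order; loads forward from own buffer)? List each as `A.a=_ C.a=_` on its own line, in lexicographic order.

A.a=0 C.a=0
A.a=0 C.a=1
A.a=0 C.a=2
A.a=1 C.a=0
A.a=1 C.a=1
A.a=1 C.a=2
A.a=2 C.a=0
A.a=2 C.a=1

outcome vector order: (A.a,C.a)
|PSO outcomes| = 8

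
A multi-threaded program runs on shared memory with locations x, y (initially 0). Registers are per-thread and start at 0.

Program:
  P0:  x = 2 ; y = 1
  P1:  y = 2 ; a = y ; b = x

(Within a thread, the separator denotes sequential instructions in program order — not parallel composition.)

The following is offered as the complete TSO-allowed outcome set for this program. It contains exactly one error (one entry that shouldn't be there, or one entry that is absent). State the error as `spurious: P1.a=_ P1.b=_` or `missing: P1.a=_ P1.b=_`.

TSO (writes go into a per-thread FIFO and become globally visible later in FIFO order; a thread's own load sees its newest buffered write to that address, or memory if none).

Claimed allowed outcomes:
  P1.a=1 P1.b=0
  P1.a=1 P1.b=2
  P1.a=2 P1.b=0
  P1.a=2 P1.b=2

outcome vector order: (P1.a,P1.b)
TSO: 3 outcomes — {<1 2>; <2 0>; <2 2>}
claimed∖TSO = {<1 0>}

spurious: P1.a=1 P1.b=0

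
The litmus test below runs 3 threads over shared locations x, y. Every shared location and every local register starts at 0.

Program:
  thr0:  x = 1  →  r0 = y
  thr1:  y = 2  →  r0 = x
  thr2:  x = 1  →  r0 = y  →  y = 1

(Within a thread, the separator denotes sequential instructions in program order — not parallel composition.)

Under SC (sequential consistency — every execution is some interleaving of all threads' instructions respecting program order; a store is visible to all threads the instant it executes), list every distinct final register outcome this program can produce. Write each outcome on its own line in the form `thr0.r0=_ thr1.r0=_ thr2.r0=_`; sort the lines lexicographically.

outcome vector order: (thr0.r0,thr1.r0,thr2.r0)
|SC outcomes| = 8

thr0.r0=0 thr1.r0=1 thr2.r0=0
thr0.r0=0 thr1.r0=1 thr2.r0=2
thr0.r0=1 thr1.r0=0 thr2.r0=2
thr0.r0=1 thr1.r0=1 thr2.r0=0
thr0.r0=1 thr1.r0=1 thr2.r0=2
thr0.r0=2 thr1.r0=0 thr2.r0=2
thr0.r0=2 thr1.r0=1 thr2.r0=0
thr0.r0=2 thr1.r0=1 thr2.r0=2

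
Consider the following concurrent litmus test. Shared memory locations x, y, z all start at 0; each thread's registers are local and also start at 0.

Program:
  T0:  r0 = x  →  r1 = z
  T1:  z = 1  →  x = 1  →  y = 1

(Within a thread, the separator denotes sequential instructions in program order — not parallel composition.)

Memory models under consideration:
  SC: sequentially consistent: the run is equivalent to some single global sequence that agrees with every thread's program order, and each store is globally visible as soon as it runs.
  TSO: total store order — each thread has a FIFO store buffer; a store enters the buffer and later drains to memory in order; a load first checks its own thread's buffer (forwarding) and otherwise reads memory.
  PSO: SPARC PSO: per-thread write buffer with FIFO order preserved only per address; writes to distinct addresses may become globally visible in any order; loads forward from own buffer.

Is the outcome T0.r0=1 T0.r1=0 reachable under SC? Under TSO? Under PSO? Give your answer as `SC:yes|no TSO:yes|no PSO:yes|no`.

outcome vector order: (T0.r0,T0.r1)
SC: 3 outcomes — {0/0; 0/1; 1/1}
TSO: 3 outcomes — {0/0; 0/1; 1/1}
PSO: 4 outcomes — {0/0; 0/1; 1/0; 1/1}
target 1/0 ∈ {PSO}

SC:no TSO:no PSO:yes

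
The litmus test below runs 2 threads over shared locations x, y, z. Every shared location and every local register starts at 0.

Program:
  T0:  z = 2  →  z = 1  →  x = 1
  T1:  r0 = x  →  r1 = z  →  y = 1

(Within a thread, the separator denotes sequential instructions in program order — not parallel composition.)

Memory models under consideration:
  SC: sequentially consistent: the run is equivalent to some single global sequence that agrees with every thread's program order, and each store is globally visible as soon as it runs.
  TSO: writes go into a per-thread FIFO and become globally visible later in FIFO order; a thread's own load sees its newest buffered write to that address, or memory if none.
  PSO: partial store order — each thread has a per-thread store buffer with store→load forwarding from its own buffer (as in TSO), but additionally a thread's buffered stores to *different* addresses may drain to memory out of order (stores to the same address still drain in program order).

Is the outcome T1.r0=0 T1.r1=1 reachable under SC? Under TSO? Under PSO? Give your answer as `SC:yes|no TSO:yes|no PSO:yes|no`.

outcome vector order: (T1.r0,T1.r1)
[SC] allowed = {0/0; 0/1; 0/2; 1/1}
[TSO] allowed = {0/0; 0/1; 0/2; 1/1}
[PSO] allowed = {0/0; 0/1; 0/2; 1/0; 1/1; 1/2}
target 0/1 ∈ {SC,TSO,PSO}

SC:yes TSO:yes PSO:yes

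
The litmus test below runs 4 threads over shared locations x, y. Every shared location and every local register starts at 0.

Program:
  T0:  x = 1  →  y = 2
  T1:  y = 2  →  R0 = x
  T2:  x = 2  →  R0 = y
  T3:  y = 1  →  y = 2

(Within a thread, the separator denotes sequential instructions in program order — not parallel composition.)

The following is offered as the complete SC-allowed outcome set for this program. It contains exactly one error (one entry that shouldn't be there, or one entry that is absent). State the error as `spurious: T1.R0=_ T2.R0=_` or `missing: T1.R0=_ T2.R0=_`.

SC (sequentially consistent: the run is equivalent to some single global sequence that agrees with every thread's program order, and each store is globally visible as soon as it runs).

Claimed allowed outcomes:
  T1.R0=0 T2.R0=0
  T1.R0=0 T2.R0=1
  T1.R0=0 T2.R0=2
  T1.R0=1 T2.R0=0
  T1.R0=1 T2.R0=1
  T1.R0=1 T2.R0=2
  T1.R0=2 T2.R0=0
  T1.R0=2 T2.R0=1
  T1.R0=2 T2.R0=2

spurious: T1.R0=0 T2.R0=0

outcome vector order: (T1.R0,T2.R0)
[SC] allowed = {<0 1> <0 2> <1 0> <1 1> <1 2> <2 0> <2 1> <2 2>}
claimed∖SC = {<0 0>}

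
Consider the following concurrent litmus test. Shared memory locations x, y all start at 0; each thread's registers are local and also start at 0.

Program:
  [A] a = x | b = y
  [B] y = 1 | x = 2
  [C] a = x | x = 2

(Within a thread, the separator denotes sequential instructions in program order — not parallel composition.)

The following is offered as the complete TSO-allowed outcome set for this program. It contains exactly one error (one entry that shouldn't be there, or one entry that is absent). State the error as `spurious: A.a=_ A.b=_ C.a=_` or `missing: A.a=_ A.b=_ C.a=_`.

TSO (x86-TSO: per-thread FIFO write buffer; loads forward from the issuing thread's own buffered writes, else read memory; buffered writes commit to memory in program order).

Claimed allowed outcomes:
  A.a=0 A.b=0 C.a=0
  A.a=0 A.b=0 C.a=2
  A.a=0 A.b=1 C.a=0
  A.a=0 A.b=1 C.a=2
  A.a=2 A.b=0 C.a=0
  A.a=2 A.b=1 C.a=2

outcome vector order: (A.a,A.b,C.a)
TSO: 7 outcomes — {000 002 010 012 200 210 212}
TSO∖claimed = {210}

missing: A.a=2 A.b=1 C.a=0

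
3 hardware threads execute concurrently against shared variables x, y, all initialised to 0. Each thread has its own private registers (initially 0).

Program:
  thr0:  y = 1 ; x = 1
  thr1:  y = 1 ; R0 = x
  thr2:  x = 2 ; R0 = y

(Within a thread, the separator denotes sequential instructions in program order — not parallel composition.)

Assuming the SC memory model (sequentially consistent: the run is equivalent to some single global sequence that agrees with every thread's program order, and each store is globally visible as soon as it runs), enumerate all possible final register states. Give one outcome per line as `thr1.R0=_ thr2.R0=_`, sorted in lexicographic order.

thr1.R0=0 thr2.R0=1
thr1.R0=1 thr2.R0=0
thr1.R0=1 thr2.R0=1
thr1.R0=2 thr2.R0=0
thr1.R0=2 thr2.R0=1

outcome vector order: (thr1.R0,thr2.R0)
|SC outcomes| = 5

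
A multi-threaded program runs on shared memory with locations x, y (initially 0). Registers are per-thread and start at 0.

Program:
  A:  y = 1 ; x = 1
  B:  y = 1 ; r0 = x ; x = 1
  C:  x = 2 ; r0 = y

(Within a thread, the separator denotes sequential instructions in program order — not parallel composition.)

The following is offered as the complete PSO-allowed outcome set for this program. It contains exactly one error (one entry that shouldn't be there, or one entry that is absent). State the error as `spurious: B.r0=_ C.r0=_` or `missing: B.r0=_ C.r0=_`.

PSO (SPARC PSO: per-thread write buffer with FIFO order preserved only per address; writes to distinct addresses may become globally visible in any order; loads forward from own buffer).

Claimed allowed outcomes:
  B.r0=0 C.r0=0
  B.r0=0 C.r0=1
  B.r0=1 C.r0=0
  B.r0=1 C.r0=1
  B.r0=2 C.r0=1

missing: B.r0=2 C.r0=0

outcome vector order: (B.r0,C.r0)
PSO (6): (0,0); (0,1); (1,0); (1,1); (2,0); (2,1)
PSO∖claimed = {(2,0)}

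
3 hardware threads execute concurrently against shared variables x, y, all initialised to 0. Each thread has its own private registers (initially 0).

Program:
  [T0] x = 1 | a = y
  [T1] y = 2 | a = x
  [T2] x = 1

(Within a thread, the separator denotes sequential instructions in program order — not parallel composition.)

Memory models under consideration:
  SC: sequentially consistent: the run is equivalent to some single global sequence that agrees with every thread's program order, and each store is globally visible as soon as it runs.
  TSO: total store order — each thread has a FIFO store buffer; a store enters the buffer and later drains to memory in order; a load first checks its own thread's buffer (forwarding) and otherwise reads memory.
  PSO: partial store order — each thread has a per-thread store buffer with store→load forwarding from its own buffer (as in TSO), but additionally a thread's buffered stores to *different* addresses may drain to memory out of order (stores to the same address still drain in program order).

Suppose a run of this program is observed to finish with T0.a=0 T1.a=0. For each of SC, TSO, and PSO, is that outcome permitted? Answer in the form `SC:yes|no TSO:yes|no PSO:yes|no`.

SC:no TSO:yes PSO:yes

outcome vector order: (T0.a,T1.a)
SC: 3 outcomes — {(0,1); (2,0); (2,1)}
TSO: 4 outcomes — {(0,0); (0,1); (2,0); (2,1)}
PSO: 4 outcomes — {(0,0); (0,1); (2,0); (2,1)}
target (0,0) ∈ {TSO,PSO}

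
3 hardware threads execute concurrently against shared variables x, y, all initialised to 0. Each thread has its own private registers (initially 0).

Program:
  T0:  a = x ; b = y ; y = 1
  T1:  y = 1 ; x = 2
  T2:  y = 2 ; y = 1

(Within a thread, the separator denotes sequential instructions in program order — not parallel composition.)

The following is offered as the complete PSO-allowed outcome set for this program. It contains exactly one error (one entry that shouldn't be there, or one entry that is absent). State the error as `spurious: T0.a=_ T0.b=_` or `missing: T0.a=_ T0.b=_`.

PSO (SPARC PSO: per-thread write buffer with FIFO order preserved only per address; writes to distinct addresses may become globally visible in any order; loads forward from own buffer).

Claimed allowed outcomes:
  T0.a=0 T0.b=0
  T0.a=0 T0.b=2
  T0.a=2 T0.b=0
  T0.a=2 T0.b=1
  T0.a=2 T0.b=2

outcome vector order: (T0.a,T0.b)
PSO: 6 outcomes — {<0 0> <0 1> <0 2> <2 0> <2 1> <2 2>}
PSO∖claimed = {<0 1>}

missing: T0.a=0 T0.b=1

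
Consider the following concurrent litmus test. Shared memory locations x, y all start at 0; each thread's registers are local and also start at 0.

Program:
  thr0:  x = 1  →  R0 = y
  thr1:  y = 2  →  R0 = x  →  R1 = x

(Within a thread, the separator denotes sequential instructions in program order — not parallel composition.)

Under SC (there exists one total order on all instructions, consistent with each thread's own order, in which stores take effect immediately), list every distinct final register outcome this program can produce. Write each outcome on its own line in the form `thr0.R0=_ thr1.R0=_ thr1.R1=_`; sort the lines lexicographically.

thr0.R0=0 thr1.R0=1 thr1.R1=1
thr0.R0=2 thr1.R0=0 thr1.R1=0
thr0.R0=2 thr1.R0=0 thr1.R1=1
thr0.R0=2 thr1.R0=1 thr1.R1=1

outcome vector order: (thr0.R0,thr1.R0,thr1.R1)
|SC outcomes| = 4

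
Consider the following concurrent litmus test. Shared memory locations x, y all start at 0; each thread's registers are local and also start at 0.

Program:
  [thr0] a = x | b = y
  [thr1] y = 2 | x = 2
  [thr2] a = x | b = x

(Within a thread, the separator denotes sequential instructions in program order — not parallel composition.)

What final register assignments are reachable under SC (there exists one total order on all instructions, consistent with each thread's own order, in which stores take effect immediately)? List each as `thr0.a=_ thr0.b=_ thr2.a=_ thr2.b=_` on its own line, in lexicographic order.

thr0.a=0 thr0.b=0 thr2.a=0 thr2.b=0
thr0.a=0 thr0.b=0 thr2.a=0 thr2.b=2
thr0.a=0 thr0.b=0 thr2.a=2 thr2.b=2
thr0.a=0 thr0.b=2 thr2.a=0 thr2.b=0
thr0.a=0 thr0.b=2 thr2.a=0 thr2.b=2
thr0.a=0 thr0.b=2 thr2.a=2 thr2.b=2
thr0.a=2 thr0.b=2 thr2.a=0 thr2.b=0
thr0.a=2 thr0.b=2 thr2.a=0 thr2.b=2
thr0.a=2 thr0.b=2 thr2.a=2 thr2.b=2

outcome vector order: (thr0.a,thr0.b,thr2.a,thr2.b)
|SC outcomes| = 9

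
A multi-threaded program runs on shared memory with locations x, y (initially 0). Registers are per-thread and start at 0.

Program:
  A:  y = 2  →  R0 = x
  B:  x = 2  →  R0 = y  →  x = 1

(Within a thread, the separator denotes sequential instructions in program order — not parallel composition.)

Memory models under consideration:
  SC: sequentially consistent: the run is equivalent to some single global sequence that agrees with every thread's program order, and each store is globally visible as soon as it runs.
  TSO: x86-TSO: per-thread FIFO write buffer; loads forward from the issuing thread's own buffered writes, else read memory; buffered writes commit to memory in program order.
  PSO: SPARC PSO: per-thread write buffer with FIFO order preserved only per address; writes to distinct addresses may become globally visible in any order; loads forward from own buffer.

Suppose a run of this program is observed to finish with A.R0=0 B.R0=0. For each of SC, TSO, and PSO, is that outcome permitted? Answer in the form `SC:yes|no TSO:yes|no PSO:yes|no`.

SC:no TSO:yes PSO:yes

outcome vector order: (A.R0,B.R0)
[SC] allowed = {0/2; 1/0; 1/2; 2/0; 2/2}
[TSO] allowed = {0/0; 0/2; 1/0; 1/2; 2/0; 2/2}
[PSO] allowed = {0/0; 0/2; 1/0; 1/2; 2/0; 2/2}
target 0/0 ∈ {TSO,PSO}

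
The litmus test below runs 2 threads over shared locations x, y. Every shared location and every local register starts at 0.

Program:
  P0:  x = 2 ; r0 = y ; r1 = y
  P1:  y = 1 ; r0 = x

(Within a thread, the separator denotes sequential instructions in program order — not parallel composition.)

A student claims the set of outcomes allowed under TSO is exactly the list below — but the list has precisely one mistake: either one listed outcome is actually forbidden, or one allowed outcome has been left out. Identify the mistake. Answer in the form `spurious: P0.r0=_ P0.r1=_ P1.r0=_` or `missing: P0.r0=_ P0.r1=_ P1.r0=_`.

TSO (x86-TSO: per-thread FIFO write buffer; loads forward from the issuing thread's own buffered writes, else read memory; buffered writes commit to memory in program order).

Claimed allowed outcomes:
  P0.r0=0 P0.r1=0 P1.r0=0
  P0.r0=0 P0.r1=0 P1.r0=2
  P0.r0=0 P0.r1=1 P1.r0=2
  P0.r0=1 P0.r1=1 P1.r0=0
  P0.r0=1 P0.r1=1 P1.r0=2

outcome vector order: (P0.r0,P0.r1,P1.r0)
TSO: 6 outcomes — {<0 0 0>, <0 0 2>, <0 1 0>, <0 1 2>, <1 1 0>, <1 1 2>}
TSO∖claimed = {<0 1 0>}

missing: P0.r0=0 P0.r1=1 P1.r0=0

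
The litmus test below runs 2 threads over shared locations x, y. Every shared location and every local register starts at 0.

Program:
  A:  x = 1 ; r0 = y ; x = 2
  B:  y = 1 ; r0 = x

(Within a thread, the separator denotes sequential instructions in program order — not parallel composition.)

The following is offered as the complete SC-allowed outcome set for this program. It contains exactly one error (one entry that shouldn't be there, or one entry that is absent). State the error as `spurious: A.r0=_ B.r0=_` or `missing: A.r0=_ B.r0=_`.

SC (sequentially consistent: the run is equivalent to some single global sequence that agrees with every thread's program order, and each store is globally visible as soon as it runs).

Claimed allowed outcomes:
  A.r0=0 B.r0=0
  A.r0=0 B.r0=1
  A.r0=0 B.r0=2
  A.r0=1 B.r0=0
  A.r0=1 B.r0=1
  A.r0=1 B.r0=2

spurious: A.r0=0 B.r0=0

outcome vector order: (A.r0,B.r0)
SC (5): <0 1> <0 2> <1 0> <1 1> <1 2>
claimed∖SC = {<0 0>}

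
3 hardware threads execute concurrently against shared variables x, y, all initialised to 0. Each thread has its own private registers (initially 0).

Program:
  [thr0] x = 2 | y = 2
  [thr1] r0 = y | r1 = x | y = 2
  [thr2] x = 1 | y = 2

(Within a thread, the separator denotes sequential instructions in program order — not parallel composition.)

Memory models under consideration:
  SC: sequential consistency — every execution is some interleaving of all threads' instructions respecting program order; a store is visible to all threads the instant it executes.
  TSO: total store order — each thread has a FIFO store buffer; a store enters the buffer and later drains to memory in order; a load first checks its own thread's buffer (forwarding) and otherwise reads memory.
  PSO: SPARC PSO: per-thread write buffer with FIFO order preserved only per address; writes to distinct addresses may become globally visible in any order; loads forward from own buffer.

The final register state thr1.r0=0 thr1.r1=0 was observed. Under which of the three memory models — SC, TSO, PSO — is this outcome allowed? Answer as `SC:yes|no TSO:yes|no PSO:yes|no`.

outcome vector order: (thr1.r0,thr1.r1)
under SC → (0,0), (0,1), (0,2), (2,1), (2,2)
under TSO → (0,0), (0,1), (0,2), (2,1), (2,2)
under PSO → (0,0), (0,1), (0,2), (2,0), (2,1), (2,2)
target (0,0) ∈ {SC,TSO,PSO}

SC:yes TSO:yes PSO:yes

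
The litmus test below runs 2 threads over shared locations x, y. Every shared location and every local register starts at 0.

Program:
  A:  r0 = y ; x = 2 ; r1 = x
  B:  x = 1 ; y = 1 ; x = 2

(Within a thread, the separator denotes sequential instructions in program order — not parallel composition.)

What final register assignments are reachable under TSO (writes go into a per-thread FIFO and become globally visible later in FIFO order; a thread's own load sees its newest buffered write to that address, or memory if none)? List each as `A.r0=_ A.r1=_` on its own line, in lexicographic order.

A.r0=0 A.r1=1
A.r0=0 A.r1=2
A.r0=1 A.r1=2

outcome vector order: (A.r0,A.r1)
|TSO outcomes| = 3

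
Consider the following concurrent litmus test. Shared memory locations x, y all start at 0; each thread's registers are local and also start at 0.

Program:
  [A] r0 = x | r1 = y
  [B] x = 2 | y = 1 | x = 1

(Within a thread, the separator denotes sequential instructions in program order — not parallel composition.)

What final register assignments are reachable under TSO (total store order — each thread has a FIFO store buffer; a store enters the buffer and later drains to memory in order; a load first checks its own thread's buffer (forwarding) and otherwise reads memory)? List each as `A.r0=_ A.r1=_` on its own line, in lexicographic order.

A.r0=0 A.r1=0
A.r0=0 A.r1=1
A.r0=1 A.r1=1
A.r0=2 A.r1=0
A.r0=2 A.r1=1

outcome vector order: (A.r0,A.r1)
|TSO outcomes| = 5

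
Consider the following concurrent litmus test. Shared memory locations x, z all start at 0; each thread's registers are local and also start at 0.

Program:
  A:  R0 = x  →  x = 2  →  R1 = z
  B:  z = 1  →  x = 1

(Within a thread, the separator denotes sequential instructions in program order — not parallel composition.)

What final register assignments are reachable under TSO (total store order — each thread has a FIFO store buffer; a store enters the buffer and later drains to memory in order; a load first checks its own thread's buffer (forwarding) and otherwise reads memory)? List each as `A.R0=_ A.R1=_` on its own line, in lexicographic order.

A.R0=0 A.R1=0
A.R0=0 A.R1=1
A.R0=1 A.R1=1

outcome vector order: (A.R0,A.R1)
|TSO outcomes| = 3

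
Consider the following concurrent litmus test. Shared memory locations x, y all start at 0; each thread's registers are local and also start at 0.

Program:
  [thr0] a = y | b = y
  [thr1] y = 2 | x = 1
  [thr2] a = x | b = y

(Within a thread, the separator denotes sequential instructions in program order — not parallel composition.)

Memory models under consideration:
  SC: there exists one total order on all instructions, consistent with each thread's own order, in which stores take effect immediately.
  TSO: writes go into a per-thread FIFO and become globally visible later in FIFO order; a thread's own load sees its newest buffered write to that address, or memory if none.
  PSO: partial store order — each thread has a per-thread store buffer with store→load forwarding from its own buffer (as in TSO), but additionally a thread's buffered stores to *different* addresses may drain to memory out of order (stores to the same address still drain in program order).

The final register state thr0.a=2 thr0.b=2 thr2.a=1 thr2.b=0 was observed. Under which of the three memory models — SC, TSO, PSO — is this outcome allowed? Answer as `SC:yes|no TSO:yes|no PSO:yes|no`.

outcome vector order: (thr0.a,thr0.b,thr2.a,thr2.b)
SC: 9 outcomes — {(0,0,0,0) (0,0,0,2) (0,0,1,2) (0,2,0,0) (0,2,0,2) (0,2,1,2) (2,2,0,0) (2,2,0,2) (2,2,1,2)}
TSO: 9 outcomes — {(0,0,0,0) (0,0,0,2) (0,0,1,2) (0,2,0,0) (0,2,0,2) (0,2,1,2) (2,2,0,0) (2,2,0,2) (2,2,1,2)}
PSO: 12 outcomes — {(0,0,0,0) (0,0,0,2) (0,0,1,0) (0,0,1,2) (0,2,0,0) (0,2,0,2) (0,2,1,0) (0,2,1,2) (2,2,0,0) (2,2,0,2) (2,2,1,0) (2,2,1,2)}
target (2,2,1,0) ∈ {PSO}

SC:no TSO:no PSO:yes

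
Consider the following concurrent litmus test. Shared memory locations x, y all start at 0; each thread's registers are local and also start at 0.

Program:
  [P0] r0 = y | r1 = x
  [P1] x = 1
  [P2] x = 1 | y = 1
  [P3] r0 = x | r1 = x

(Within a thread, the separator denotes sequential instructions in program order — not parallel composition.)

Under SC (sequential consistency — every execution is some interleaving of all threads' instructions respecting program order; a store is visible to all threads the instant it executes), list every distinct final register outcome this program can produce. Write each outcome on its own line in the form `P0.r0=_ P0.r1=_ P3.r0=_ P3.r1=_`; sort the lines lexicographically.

P0.r0=0 P0.r1=0 P3.r0=0 P3.r1=0
P0.r0=0 P0.r1=0 P3.r0=0 P3.r1=1
P0.r0=0 P0.r1=0 P3.r0=1 P3.r1=1
P0.r0=0 P0.r1=1 P3.r0=0 P3.r1=0
P0.r0=0 P0.r1=1 P3.r0=0 P3.r1=1
P0.r0=0 P0.r1=1 P3.r0=1 P3.r1=1
P0.r0=1 P0.r1=1 P3.r0=0 P3.r1=0
P0.r0=1 P0.r1=1 P3.r0=0 P3.r1=1
P0.r0=1 P0.r1=1 P3.r0=1 P3.r1=1

outcome vector order: (P0.r0,P0.r1,P3.r0,P3.r1)
|SC outcomes| = 9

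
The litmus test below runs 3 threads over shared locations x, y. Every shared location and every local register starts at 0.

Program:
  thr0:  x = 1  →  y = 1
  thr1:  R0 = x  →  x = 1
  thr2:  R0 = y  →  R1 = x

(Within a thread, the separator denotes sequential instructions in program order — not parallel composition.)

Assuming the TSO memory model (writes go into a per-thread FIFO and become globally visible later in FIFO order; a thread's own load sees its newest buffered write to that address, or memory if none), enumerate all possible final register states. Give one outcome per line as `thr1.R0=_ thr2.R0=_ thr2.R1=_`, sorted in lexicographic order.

outcome vector order: (thr1.R0,thr2.R0,thr2.R1)
|TSO outcomes| = 6

thr1.R0=0 thr2.R0=0 thr2.R1=0
thr1.R0=0 thr2.R0=0 thr2.R1=1
thr1.R0=0 thr2.R0=1 thr2.R1=1
thr1.R0=1 thr2.R0=0 thr2.R1=0
thr1.R0=1 thr2.R0=0 thr2.R1=1
thr1.R0=1 thr2.R0=1 thr2.R1=1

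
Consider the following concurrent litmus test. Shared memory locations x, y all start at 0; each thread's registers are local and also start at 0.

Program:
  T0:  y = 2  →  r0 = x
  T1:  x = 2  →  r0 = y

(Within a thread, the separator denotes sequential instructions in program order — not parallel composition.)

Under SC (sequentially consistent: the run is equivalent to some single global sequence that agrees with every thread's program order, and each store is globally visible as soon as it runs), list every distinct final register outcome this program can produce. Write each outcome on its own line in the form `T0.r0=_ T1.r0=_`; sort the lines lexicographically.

T0.r0=0 T1.r0=2
T0.r0=2 T1.r0=0
T0.r0=2 T1.r0=2

outcome vector order: (T0.r0,T1.r0)
|SC outcomes| = 3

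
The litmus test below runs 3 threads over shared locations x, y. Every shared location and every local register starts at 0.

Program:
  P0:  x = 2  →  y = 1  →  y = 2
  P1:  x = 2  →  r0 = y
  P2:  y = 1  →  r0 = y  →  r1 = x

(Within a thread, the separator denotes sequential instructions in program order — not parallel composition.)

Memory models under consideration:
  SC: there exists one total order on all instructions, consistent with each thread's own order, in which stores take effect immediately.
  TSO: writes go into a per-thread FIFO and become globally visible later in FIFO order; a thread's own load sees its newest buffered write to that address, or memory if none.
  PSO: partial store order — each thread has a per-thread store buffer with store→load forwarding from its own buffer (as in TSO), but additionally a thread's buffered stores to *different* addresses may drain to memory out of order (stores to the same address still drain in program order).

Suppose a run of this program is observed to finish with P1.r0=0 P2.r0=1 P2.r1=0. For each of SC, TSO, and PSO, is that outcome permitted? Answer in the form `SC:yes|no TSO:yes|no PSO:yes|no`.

outcome vector order: (P1.r0,P2.r0,P2.r1)
[SC] allowed = {(0,1,2) (0,2,2) (1,1,0) (1,1,2) (1,2,2) (2,1,0) (2,1,2) (2,2,2)}
[TSO] allowed = {(0,1,0) (0,1,2) (0,2,2) (1,1,0) (1,1,2) (1,2,2) (2,1,0) (2,1,2) (2,2,2)}
[PSO] allowed = {(0,1,0) (0,1,2) (0,2,0) (0,2,2) (1,1,0) (1,1,2) (1,2,0) (1,2,2) (2,1,0) (2,1,2) (2,2,0) (2,2,2)}
target (0,1,0) ∈ {TSO,PSO}

SC:no TSO:yes PSO:yes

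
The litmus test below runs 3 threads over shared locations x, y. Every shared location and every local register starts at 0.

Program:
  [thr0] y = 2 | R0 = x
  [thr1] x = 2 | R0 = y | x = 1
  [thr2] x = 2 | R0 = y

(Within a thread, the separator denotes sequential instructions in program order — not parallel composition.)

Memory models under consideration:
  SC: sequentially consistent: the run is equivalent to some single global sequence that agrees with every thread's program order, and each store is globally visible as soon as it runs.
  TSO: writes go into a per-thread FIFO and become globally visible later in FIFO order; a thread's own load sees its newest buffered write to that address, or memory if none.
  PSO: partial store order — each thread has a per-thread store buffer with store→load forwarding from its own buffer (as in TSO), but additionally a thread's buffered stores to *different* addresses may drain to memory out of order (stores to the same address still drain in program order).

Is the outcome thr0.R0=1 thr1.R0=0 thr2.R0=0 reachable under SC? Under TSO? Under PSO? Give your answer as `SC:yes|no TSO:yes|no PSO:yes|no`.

SC:yes TSO:yes PSO:yes

outcome vector order: (thr0.R0,thr1.R0,thr2.R0)
under SC → 0/2/2 1/0/0 1/0/2 1/2/0 1/2/2 2/0/0 2/0/2 2/2/0 2/2/2
under TSO → 0/0/0 0/0/2 0/2/0 0/2/2 1/0/0 1/0/2 1/2/0 1/2/2 2/0/0 2/0/2 2/2/0 2/2/2
under PSO → 0/0/0 0/0/2 0/2/0 0/2/2 1/0/0 1/0/2 1/2/0 1/2/2 2/0/0 2/0/2 2/2/0 2/2/2
target 1/0/0 ∈ {SC,TSO,PSO}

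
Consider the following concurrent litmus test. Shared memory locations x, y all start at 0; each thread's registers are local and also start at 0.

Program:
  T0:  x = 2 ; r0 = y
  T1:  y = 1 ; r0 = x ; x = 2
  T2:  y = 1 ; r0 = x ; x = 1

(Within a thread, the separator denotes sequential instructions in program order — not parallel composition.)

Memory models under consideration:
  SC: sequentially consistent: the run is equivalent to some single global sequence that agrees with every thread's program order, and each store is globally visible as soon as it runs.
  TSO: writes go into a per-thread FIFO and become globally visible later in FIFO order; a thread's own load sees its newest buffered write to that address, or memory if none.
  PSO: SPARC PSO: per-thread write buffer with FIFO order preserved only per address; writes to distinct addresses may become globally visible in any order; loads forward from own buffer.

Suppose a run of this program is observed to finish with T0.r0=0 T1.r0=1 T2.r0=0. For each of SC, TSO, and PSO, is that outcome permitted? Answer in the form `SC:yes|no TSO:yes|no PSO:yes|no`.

outcome vector order: (T0.r0,T1.r0,T2.r0)
[SC] allowed = {0/1/2, 0/2/2, 1/0/0, 1/0/2, 1/1/0, 1/1/2, 1/2/0, 1/2/2}
[TSO] allowed = {0/0/0, 0/0/2, 0/1/0, 0/1/2, 0/2/0, 0/2/2, 1/0/0, 1/0/2, 1/1/0, 1/1/2, 1/2/0, 1/2/2}
[PSO] allowed = {0/0/0, 0/0/2, 0/1/0, 0/1/2, 0/2/0, 0/2/2, 1/0/0, 1/0/2, 1/1/0, 1/1/2, 1/2/0, 1/2/2}
target 0/1/0 ∈ {TSO,PSO}

SC:no TSO:yes PSO:yes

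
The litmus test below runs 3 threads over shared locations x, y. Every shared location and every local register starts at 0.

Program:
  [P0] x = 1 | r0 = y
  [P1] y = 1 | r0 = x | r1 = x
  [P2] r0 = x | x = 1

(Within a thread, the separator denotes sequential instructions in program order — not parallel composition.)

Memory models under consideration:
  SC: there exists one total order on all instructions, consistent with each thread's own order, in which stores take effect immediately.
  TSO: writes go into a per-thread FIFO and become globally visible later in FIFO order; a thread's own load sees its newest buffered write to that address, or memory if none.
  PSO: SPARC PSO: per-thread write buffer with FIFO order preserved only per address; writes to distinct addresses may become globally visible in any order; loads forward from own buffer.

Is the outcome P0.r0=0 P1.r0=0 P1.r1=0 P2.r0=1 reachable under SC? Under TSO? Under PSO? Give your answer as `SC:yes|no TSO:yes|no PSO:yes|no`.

outcome vector order: (P0.r0,P1.r0,P1.r1,P2.r0)
SC: 8 outcomes — {<0 1 1 0>, <0 1 1 1>, <1 0 0 0>, <1 0 0 1>, <1 0 1 0>, <1 0 1 1>, <1 1 1 0>, <1 1 1 1>}
TSO: 12 outcomes — {<0 0 0 0>, <0 0 0 1>, <0 0 1 0>, <0 0 1 1>, <0 1 1 0>, <0 1 1 1>, <1 0 0 0>, <1 0 0 1>, <1 0 1 0>, <1 0 1 1>, <1 1 1 0>, <1 1 1 1>}
PSO: 12 outcomes — {<0 0 0 0>, <0 0 0 1>, <0 0 1 0>, <0 0 1 1>, <0 1 1 0>, <0 1 1 1>, <1 0 0 0>, <1 0 0 1>, <1 0 1 0>, <1 0 1 1>, <1 1 1 0>, <1 1 1 1>}
target <0 0 0 1> ∈ {TSO,PSO}

SC:no TSO:yes PSO:yes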